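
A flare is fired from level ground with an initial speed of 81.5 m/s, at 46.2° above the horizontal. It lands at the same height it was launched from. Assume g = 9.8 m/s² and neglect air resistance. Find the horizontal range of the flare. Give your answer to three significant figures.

Components: v_x = 81.5 cos 46.2° = 56.41 m/s, v_y = 81.5 sin 46.2° = 58.82 m/s.
Time of flight (same landing height): t = 2 v_y / g = 2 × 58.82 / 9.8 = 12.00 s.
Range: R = v_x · t = 56.41 × 12.00 = 677 m.

677 m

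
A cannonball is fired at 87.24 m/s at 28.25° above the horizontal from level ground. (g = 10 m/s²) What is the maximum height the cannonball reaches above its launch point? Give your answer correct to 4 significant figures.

Vertical component of launch velocity: v_y = 87.24 sin 28.25° = 41.292 m/s.
At the highest point the vertical velocity is zero, so v_y² = 2 g h_max.
h_max = (41.292)² / (2 × 10) = 1705.0 / 20.00 = 85.25 m.

85.25 m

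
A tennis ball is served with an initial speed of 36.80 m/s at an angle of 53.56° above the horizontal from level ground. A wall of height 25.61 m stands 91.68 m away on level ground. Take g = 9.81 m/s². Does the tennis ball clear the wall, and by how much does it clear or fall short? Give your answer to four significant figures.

Yes — it clears the wall by 12.27 m.

v_x = 36.80 cos 53.56° = 21.858 m/s; v_y0 = 36.80 sin 53.56° = 29.605 m/s.
Time to reach the wall: t = 91.68 / 21.858 = 4.1943 s.
Height at that point: y = 29.605×4.1943 − 4.905×4.1943² = 37.883 m.
That is 37.883 − 25.61 = 12.27 m above the top of the wall, so the tennis ball clears it.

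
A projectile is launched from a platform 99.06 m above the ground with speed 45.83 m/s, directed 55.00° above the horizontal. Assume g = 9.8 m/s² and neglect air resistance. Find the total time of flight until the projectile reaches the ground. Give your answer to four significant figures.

Vertical component: v_y = 45.83 sin 55.00° = 37.542 m/s.
Taking up as positive with launch at y = 99.06 m, landing at y = 0: 0 = 99.06 + 37.542 t − ½(9.8) t².
Solving 4.900 t² − 37.542 t − 99.06 = 0 gives t = [37.542 + √(37.542² + 4·4.900·99.06)] / 9.800 = 9.738 s.

9.738 s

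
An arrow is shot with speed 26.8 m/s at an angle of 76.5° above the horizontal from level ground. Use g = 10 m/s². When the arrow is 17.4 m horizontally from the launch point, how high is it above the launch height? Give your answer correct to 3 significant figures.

v_x = 26.8 cos 76.5° = 6.256 m/s, v_y0 = 26.8 sin 76.5° = 26.06 m/s.
Time to reach x = 17.4 m: t = x / v_x = 17.4 / 6.256 = 2.781 s.
y = v_y0 t − ½ g t² = 26.06×2.781 − 5.000×2.781² = 33.8 m.

33.8 m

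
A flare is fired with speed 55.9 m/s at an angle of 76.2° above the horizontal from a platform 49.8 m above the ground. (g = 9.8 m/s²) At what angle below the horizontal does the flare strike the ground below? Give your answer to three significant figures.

v_x = 55.9 cos 76.2° = 13.33 m/s.
At impact |v_y| = √(v_y0² + 2 g h) = √(54.29² + 2×9.8×49.8) = 62.64 m/s.
Angle below horizontal = arctan(|v_y| / v_x) = arctan(62.64 / 13.33) = 78.0°.

78.0°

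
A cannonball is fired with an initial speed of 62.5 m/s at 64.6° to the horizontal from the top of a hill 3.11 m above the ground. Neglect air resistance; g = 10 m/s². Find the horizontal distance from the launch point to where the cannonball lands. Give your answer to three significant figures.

Components: v_x = 62.5 cos 64.6° = 26.81 m/s, v_y = 62.5 sin 64.6° = 56.46 m/s.
Vertical: 0 = 3.11 + 56.46 t − ½(10) t² ⇒ 5.000 t² − 56.46 t − 3.11 = 0.
t = [56.46 + √(3188 + 62.20)] / 10.00 = 11.35 s.
Horizontal: R = v_x · t = 26.81 × 11.35 = 304 m.

304 m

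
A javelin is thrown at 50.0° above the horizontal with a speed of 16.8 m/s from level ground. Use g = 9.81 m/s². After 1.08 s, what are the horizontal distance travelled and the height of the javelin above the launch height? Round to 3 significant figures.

x = 11.7 m, y = 8.18 m

v_x = 16.8 cos 50.0° = 10.80 m/s; v_y0 = 16.8 sin 50.0° = 12.87 m/s.
x = v_x t = 10.80 × 1.08 = 11.7 m.
y = v_y0 t − ½ g t² = 12.87×1.08 − 4.905×1.08² = 8.18 m.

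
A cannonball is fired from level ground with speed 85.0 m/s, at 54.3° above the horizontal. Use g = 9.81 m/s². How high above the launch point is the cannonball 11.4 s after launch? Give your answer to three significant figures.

149 m

v_y0 = 85.0 sin 54.3° = 69.03 m/s.
y(t) = v_y0 t − ½ g t² = 69.03×11.4 − 4.905×11.4² = 149 m.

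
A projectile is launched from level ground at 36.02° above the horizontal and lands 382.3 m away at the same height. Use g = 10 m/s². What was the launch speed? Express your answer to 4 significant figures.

On level ground, R = v₀² sin(2θ) / g, so v₀ = √(R g / sin 2θ).
sin(2 × 36.02°) = 0.9513.
v₀ = √(382.3 × 10 / 0.9513) = √4018.7 = 63.39 m/s.

63.39 m/s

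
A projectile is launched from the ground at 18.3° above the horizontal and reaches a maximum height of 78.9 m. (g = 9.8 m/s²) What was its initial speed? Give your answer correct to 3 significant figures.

At maximum height v_y = 0, so (v₀ sin θ)² = 2 g H.
v₀ sin 18.3° = √(2 × 9.8 × 78.9) = 39.32 m/s.
v₀ = 39.32 / sin 18.3° = 39.32 / 0.3140 = 125 m/s.

125 m/s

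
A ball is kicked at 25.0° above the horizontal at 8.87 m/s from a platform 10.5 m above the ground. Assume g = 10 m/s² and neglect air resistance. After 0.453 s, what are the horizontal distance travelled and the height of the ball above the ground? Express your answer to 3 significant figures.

x = 3.64 m, y = 11.2 m

v_x = 8.87 cos 25.0° = 8.039 m/s; v_y0 = 8.87 sin 25.0° = 3.749 m/s.
x = v_x t = 8.039 × 0.453 = 3.64 m.
y = 10.5 + v_y0 t − ½ g t² = 11.2 m.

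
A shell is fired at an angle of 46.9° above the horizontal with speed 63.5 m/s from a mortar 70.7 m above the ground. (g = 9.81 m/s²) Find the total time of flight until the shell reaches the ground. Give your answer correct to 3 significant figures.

10.8 s

Vertical component: v_y = 63.5 sin 46.9° = 46.37 m/s.
Taking up as positive with launch at y = 70.7 m, landing at y = 0: 0 = 70.7 + 46.37 t − ½(9.81) t².
Solving 4.905 t² − 46.37 t − 70.7 = 0 gives t = [46.37 + √(46.37² + 4·4.905·70.7)] / 9.810 = 10.8 s.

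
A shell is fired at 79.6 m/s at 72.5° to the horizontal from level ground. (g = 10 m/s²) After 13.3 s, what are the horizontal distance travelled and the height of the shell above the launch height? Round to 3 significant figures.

v_x = 79.6 cos 72.5° = 23.94 m/s; v_y0 = 79.6 sin 72.5° = 75.92 m/s.
x = v_x t = 23.94 × 13.3 = 318 m.
y = v_y0 t − ½ g t² = 75.92×13.3 − 5.000×13.3² = 125 m.

x = 318 m, y = 125 m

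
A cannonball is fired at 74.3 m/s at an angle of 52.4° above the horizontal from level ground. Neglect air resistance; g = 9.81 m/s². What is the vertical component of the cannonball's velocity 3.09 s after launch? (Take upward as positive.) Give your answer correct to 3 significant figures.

Initial vertical component: v_y0 = 74.3 sin 52.4° = 58.87 m/s.
v_y(t) = v_y0 − g t = 58.87 − 9.81 × 3.09 = 28.6 m/s.

28.6 m/s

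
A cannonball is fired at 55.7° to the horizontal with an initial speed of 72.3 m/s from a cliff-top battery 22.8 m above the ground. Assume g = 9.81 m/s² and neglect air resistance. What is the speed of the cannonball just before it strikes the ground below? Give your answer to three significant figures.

v_x = 72.3 cos 55.7° = 40.74 m/s is unchanged throughout.
For the vertical component, v_y² = v_y0² + 2 g h = (59.73)² + 2×9.81×22.8 = 4015, so |v_y| = 63.36 m/s.
Impact speed = √(v_x² + v_y²) = √(1660 + 4015) = 75.3 m/s.

75.3 m/s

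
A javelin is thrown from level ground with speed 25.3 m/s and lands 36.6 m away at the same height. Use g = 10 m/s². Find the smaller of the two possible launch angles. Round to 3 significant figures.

17.4°

Level-ground range: R = v₀² sin(2θ)/g ⇒ sin 2θ = R g / v₀² = 36.6×10/25.3² = 0.5718.
2θ = arcsin(0.5718) = 34.88° or 180° − 34.88° = 145.12°.
So θ = 17.4° or θ = 72.6°.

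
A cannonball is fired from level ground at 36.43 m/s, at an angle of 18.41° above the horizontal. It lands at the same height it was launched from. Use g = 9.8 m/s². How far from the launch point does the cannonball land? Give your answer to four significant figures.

81.16 m

Components: v_x = 36.43 cos 18.41° = 34.566 m/s, v_y = 36.43 sin 18.41° = 11.505 m/s.
Time of flight (same landing height): t = 2 v_y / g = 2 × 11.505 / 9.8 = 2.3480 s.
Range: R = v_x · t = 34.566 × 2.3480 = 81.16 m.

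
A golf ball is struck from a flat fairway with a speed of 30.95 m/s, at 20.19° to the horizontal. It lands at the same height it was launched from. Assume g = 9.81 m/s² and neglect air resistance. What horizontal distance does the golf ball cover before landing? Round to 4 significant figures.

63.26 m

For level ground, R = v₀² sin(2θ) / g.
sin(2 × 20.19°) = sin 40.380° = 0.6479.
R = (30.95)² × 0.6479 / 9.81 = 63.26 m.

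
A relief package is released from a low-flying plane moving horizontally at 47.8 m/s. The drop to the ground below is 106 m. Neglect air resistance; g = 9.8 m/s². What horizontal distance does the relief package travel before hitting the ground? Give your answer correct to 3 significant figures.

222 m

Initial vertical velocity is zero, so the fall time comes from h = ½ g t²: t = √(2 × 106 / 9.8) = 4.651 s.
Horizontal motion is uniform at 47.8 m/s, so x = 47.8 × 4.651 = 222 m.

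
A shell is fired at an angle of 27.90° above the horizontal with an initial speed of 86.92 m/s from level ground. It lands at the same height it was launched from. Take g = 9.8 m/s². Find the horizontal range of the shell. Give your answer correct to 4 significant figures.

Components: v_x = 86.92 cos 27.90° = 76.817 m/s, v_y = 86.92 sin 27.90° = 40.672 m/s.
Time of flight (same landing height): t = 2 v_y / g = 2 × 40.672 / 9.8 = 8.3004 s.
Range: R = v_x · t = 76.817 × 8.3004 = 637.6 m.

637.6 m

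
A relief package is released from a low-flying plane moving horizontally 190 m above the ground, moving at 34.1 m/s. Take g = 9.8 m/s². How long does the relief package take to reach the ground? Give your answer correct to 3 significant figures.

The horizontal speed doesn't affect the fall. With v_y0 = 0, h = ½ g t².
t = √(2 × 190 / 9.8) = √38.78 = 6.23 s.

6.23 s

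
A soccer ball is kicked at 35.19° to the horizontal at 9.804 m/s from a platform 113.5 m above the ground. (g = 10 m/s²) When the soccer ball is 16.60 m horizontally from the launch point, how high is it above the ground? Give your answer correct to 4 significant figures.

v_x = 9.804 cos 35.19° = 8.0123 m/s, v_y0 = 9.804 sin 35.19° = 5.6499 m/s.
Time to reach x = 16.60 m: t = x / v_x = 16.60 / 8.0123 = 2.0718 s.
y = 113.5 + v_y0 t − ½ g t² = 113.5 + 5.6499×2.0718 − 5.000×2.0718² = 103.7 m.

103.7 m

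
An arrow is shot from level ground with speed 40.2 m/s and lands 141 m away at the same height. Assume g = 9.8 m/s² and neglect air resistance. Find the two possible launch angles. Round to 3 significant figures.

29.4° and 60.6°

Level-ground range: R = v₀² sin(2θ)/g ⇒ sin 2θ = R g / v₀² = 141×9.8/40.2² = 0.8551.
2θ = arcsin(0.8551) = 58.77° or 180° − 58.77° = 121.23°.
So θ = 29.4° or θ = 60.6°.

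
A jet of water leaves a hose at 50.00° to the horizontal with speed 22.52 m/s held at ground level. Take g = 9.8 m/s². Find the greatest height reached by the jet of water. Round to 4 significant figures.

15.18 m

Vertical component of launch velocity: v_y = 22.52 sin 50.00° = 17.251 m/s.
At the highest point the vertical velocity is zero, so v_y² = 2 g h_max.
h_max = (17.251)² / (2 × 9.8) = 297.60 / 19.60 = 15.18 m.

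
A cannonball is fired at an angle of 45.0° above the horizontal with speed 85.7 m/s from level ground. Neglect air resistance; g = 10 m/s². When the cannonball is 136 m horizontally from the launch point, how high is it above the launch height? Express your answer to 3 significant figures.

v_x = 85.7 cos 45.0° = 60.60 m/s, v_y0 = 85.7 sin 45.0° = 60.60 m/s.
Time to reach x = 136 m: t = x / v_x = 136 / 60.60 = 2.244 s.
y = v_y0 t − ½ g t² = 60.60×2.244 − 5.000×2.244² = 111 m.

111 m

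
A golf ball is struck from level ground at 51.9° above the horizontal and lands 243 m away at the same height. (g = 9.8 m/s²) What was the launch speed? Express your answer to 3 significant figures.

49.5 m/s

On level ground, R = v₀² sin(2θ) / g, so v₀ = √(R g / sin 2θ).
sin(2 × 51.9°) = 0.9711.
v₀ = √(243 × 9.8 / 0.9711) = √2452 = 49.5 m/s.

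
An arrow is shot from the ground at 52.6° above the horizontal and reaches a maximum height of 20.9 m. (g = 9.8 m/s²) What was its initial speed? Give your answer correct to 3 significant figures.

25.5 m/s

At maximum height v_y = 0, so (v₀ sin θ)² = 2 g H.
v₀ sin 52.6° = √(2 × 9.8 × 20.9) = 20.24 m/s.
v₀ = 20.24 / sin 52.6° = 20.24 / 0.7944 = 25.5 m/s.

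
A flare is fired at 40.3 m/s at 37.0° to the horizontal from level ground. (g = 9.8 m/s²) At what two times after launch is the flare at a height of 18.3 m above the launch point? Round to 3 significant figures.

0.929 s and 4.02 s

v_y0 = 40.3 sin 37.0° = 24.25 m/s.
Set y = v_y0 t − ½ g t² = 18.3: 4.900 t² − 24.25 t + 18.3 = 0.
t = [24.25 ± √(588.1 − 358.7)] / 9.8 = (24.25 ± 15.15) / 9.8, giving t = 0.929 s or t = 4.02 s.
So the flare is at 18.3 m at t = 0.929 s (rising) and t = 4.02 s (falling).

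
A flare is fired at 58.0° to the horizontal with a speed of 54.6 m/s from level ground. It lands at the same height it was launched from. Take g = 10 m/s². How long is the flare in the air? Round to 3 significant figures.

Vertical component: v_y = 54.6 sin 58.0° = 46.30 m/s.
For a projectile landing at launch height, time of flight is t = 2 v_y / g = 2 × 46.30 / 10 = 9.26 s.

9.26 s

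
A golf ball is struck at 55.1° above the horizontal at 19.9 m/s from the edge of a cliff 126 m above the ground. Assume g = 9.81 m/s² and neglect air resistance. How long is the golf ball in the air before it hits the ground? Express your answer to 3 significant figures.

Vertical component: v_y = 19.9 sin 55.1° = 16.32 m/s.
Taking up as positive with launch at y = 126 m, landing at y = 0: 0 = 126 + 16.32 t − ½(9.81) t².
Solving 4.905 t² − 16.32 t − 126 = 0 gives t = [16.32 + √(16.32² + 4·4.905·126)] / 9.810 = 7.00 s.

7.00 s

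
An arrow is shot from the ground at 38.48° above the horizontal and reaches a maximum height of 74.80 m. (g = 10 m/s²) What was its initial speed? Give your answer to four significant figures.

At maximum height v_y = 0, so (v₀ sin θ)² = 2 g H.
v₀ sin 38.48° = √(2 × 10 × 74.80) = 38.678 m/s.
v₀ = 38.678 / sin 38.48° = 38.678 / 0.6222 = 62.16 m/s.

62.16 m/s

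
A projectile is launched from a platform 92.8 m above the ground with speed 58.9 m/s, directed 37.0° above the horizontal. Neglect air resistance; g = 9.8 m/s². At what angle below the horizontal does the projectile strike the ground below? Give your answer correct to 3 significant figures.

49.7°

v_x = 58.9 cos 37.0° = 47.04 m/s.
At impact |v_y| = √(v_y0² + 2 g h) = √(35.45² + 2×9.8×92.8) = 55.46 m/s.
Angle below horizontal = arctan(|v_y| / v_x) = arctan(55.46 / 47.04) = 49.7°.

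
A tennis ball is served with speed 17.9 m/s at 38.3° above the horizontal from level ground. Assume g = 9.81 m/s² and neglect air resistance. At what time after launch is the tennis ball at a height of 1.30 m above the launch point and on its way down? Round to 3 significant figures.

2.14 s

v_y0 = 17.9 sin 38.3° = 11.09 m/s.
Set y = v_y0 t − ½ g t² = 1.30: 4.905 t² − 11.09 t + 1.30 = 0.
t = [11.09 ± √(123.0 − 25.51)] / 9.81 = (11.09 ± 9.874) / 9.81, giving t = 0.124 s or t = 2.14 s.
On the way down corresponds to the larger root: t = 2.14 s.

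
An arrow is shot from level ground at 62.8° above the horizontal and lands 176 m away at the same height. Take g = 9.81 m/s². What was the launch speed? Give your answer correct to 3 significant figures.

On level ground, R = v₀² sin(2θ) / g, so v₀ = √(R g / sin 2θ).
sin(2 × 62.8°) = 0.8131.
v₀ = √(176 × 9.81 / 0.8131) = √2123 = 46.1 m/s.

46.1 m/s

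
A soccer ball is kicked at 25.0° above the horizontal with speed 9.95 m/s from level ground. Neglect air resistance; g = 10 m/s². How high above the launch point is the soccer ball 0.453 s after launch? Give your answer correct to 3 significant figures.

0.879 m

v_y0 = 9.95 sin 25.0° = 4.205 m/s.
y(t) = v_y0 t − ½ g t² = 4.205×0.453 − 5.000×0.453² = 0.879 m.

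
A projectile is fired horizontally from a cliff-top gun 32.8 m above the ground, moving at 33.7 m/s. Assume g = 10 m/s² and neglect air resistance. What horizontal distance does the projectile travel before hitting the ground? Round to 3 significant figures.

86.3 m

Initial vertical velocity is zero, so the fall time comes from h = ½ g t²: t = √(2 × 32.8 / 10) = 2.561 s.
Horizontal motion is uniform at 33.7 m/s, so x = 33.7 × 2.561 = 86.3 m.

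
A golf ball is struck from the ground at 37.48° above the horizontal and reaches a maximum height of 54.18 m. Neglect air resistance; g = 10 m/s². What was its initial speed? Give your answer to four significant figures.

At maximum height v_y = 0, so (v₀ sin θ)² = 2 g H.
v₀ sin 37.48° = √(2 × 10 × 54.18) = 32.918 m/s.
v₀ = 32.918 / sin 37.48° = 32.918 / 0.6085 = 54.10 m/s.

54.10 m/s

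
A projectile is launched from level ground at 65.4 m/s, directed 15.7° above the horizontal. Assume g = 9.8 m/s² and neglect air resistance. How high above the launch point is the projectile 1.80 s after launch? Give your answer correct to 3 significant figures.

16.0 m

v_y0 = 65.4 sin 15.7° = 17.70 m/s.
y(t) = v_y0 t − ½ g t² = 17.70×1.80 − 4.900×1.80² = 16.0 m.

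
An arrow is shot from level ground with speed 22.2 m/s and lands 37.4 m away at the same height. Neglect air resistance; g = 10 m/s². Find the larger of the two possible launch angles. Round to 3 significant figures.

Level-ground range: R = v₀² sin(2θ)/g ⇒ sin 2θ = R g / v₀² = 37.4×10/22.2² = 0.7589.
2θ = arcsin(0.7589) = 49.37° or 180° − 49.37° = 130.63°.
So θ = 24.7° or θ = 65.3°.

65.3°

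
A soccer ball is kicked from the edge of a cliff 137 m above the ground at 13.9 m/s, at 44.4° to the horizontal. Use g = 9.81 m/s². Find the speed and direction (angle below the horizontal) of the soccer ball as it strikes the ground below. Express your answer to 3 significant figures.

v_x = 13.9 cos 44.4° = 9.931 m/s (constant).
|v_y| at impact = √((9.725)² + 2×9.81×137) = 52.75 m/s.
Speed = √(9.931² + 52.75²) = 53.7 m/s; angle = arctan(52.75/9.931) = 79.3° below horizontal.

53.7 m/s at 79.3° below the horizontal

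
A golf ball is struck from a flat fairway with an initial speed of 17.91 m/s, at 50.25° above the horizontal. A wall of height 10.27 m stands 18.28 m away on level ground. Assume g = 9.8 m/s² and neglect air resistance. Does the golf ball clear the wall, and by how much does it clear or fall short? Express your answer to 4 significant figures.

No — it falls 0.7748 m short of clearing the wall.

v_x = 17.91 cos 50.25° = 11.452 m/s; v_y0 = 17.91 sin 50.25° = 13.770 m/s.
Time to reach the wall: t = 18.28 / 11.452 = 1.5962 s.
Height at that point: y = 13.770×1.5962 − 4.900×1.5962² = 9.4952 m.
That is 10.27 − 9.4952 = 0.7748 m below the top of the wall, so the golf ball does not clear it.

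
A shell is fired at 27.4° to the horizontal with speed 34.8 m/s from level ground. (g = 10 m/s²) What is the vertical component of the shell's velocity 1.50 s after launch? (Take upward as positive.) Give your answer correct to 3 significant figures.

1.01 m/s

Initial vertical component: v_y0 = 34.8 sin 27.4° = 16.01 m/s.
v_y(t) = v_y0 − g t = 16.01 − 10 × 1.50 = 1.01 m/s.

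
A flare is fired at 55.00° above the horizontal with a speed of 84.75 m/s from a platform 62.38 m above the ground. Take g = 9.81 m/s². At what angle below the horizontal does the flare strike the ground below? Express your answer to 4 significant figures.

v_x = 84.75 cos 55.00° = 48.611 m/s.
At impact |v_y| = √(v_y0² + 2 g h) = √(69.423² + 2×9.81×62.38) = 77.740 m/s.
Angle below horizontal = arctan(|v_y| / v_x) = arctan(77.740 / 48.611) = 57.98°.

57.98°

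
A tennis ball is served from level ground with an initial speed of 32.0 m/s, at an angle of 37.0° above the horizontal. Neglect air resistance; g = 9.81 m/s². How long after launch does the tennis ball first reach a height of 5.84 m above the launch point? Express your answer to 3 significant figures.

0.331 s

v_y0 = 32.0 sin 37.0° = 19.26 m/s.
Set y = v_y0 t − ½ g t² = 5.84: 4.905 t² − 19.26 t + 5.84 = 0.
t = [19.26 ± √(370.9 − 114.6)] / 9.81 = (19.26 ± 16.01) / 9.81, giving t = 0.331 s or t = 3.60 s.
The tennis ball is on the way up at the first time, so t = 0.331 s.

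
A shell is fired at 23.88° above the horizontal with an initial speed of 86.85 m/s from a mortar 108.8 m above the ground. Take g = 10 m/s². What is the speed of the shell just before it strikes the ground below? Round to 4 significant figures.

v_x = 86.85 cos 23.88° = 79.415 m/s is unchanged throughout.
For the vertical component, v_y² = v_y0² + 2 g h = (35.159)² + 2×10×108.8 = 3412.2, so |v_y| = 58.414 m/s.
Impact speed = √(v_x² + v_y²) = √(6306.7 + 3412.2) = 98.58 m/s.

98.58 m/s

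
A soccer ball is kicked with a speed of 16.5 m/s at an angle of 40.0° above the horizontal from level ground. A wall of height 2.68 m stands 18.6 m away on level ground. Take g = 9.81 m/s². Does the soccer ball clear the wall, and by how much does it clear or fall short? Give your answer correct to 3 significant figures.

v_x = 16.5 cos 40.0° = 12.64 m/s; v_y0 = 16.5 sin 40.0° = 10.61 m/s.
Time to reach the wall: t = 18.6 / 12.64 = 1.472 s.
Height at that point: y = 10.61×1.472 − 4.905×1.472² = 4.990 m.
That is 4.990 − 2.68 = 2.31 m above the top of the wall, so the soccer ball clears it.

Yes — it clears the wall by 2.31 m.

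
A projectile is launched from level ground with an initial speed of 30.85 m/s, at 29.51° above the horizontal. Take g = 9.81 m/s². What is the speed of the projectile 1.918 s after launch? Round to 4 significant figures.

27.09 m/s

v_x = 30.85 cos 29.51° = 26.848 m/s (constant).
v_y(t) = 30.85 sin 29.51° − g t = 15.196 − 9.81 × 1.918 = -3.6196 m/s.
Speed = √(v_x² + v_y²) = √(720.82 + 13.102) = 27.09 m/s.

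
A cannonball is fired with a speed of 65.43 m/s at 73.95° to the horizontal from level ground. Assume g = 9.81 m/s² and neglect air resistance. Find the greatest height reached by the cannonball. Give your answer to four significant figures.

Vertical component of launch velocity: v_y = 65.43 sin 73.95° = 62.880 m/s.
At the highest point the vertical velocity is zero, so v_y² = 2 g h_max.
h_max = (62.880)² / (2 × 9.81) = 3953.9 / 19.62 = 201.5 m.

201.5 m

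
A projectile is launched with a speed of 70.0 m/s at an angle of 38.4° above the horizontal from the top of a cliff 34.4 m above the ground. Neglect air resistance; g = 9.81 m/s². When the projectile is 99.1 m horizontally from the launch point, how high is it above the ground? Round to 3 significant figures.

v_x = 70.0 cos 38.4° = 54.86 m/s, v_y0 = 70.0 sin 38.4° = 43.48 m/s.
Time to reach x = 99.1 m: t = x / v_x = 99.1 / 54.86 = 1.806 s.
y = 34.4 + v_y0 t − ½ g t² = 34.4 + 43.48×1.806 − 4.905×1.806² = 96.9 m.

96.9 m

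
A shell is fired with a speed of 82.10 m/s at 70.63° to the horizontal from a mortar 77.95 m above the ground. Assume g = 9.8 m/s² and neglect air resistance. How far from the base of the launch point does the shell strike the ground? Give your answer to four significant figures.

456.3 m

Components: v_x = 82.10 cos 70.63° = 27.230 m/s, v_y = 82.10 sin 70.63° = 77.453 m/s.
Vertical: 0 = 77.95 + 77.453 t − ½(9.8) t² ⇒ 4.900 t² − 77.453 t − 77.95 = 0.
t = [77.453 + √(5999.0 + 1527.8)] / 9.800 = 16.756 s.
Horizontal: R = v_x · t = 27.230 × 16.756 = 456.3 m.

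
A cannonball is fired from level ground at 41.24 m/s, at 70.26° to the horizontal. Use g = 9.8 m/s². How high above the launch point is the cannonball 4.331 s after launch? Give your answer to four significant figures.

76.20 m

v_y0 = 41.24 sin 70.26° = 38.817 m/s.
y(t) = v_y0 t − ½ g t² = 38.817×4.331 − 4.900×4.331² = 76.20 m.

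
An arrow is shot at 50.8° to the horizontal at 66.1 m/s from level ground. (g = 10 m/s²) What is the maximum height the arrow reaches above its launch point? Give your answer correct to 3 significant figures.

131 m

Vertical component of launch velocity: v_y = 66.1 sin 50.8° = 51.22 m/s.
At the highest point the vertical velocity is zero, so v_y² = 2 g h_max.
h_max = (51.22)² / (2 × 10) = 2623 / 20.00 = 131 m.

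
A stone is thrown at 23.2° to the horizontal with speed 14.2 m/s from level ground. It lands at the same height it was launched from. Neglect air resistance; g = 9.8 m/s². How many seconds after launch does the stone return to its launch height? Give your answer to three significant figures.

1.14 s

Vertical component: v_y = 14.2 sin 23.2° = 5.594 m/s.
For a projectile landing at launch height, time of flight is t = 2 v_y / g = 2 × 5.594 / 9.8 = 1.14 s.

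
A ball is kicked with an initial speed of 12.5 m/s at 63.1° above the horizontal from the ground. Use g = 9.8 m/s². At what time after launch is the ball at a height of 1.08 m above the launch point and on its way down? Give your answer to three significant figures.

v_y0 = 12.5 sin 63.1° = 11.15 m/s.
Set y = v_y0 t − ½ g t² = 1.08: 4.900 t² − 11.15 t + 1.08 = 0.
t = [11.15 ± √(124.3 − 21.17)] / 9.8 = (11.15 ± 10.16) / 9.8, giving t = 0.101 s or t = 2.17 s.
On the way down corresponds to the larger root: t = 2.17 s.

2.17 s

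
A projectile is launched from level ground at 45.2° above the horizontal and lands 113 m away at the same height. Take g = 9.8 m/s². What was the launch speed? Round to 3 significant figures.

33.3 m/s

On level ground, R = v₀² sin(2θ) / g, so v₀ = √(R g / sin 2θ).
sin(2 × 45.2°) = 1.0000.
v₀ = √(113 × 9.8 / 1.0000) = √1107 = 33.3 m/s.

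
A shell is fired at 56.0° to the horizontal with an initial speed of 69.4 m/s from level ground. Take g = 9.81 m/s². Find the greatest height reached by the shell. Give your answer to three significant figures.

Vertical component of launch velocity: v_y = 69.4 sin 56.0° = 57.54 m/s.
At the highest point the vertical velocity is zero, so v_y² = 2 g h_max.
h_max = (57.54)² / (2 × 9.81) = 3311 / 19.62 = 169 m.

169 m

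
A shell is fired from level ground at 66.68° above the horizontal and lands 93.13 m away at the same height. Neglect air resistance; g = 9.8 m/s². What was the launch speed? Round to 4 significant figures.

On level ground, R = v₀² sin(2θ) / g, so v₀ = √(R g / sin 2θ).
sin(2 × 66.68°) = 0.7271.
v₀ = √(93.13 × 9.8 / 0.7271) = √1255.2 = 35.43 m/s.

35.43 m/s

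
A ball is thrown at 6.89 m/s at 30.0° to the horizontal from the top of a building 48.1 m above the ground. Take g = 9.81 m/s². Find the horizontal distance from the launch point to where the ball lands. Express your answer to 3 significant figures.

Components: v_x = 6.89 cos 30.0° = 5.967 m/s, v_y = 6.89 sin 30.0° = 3.445 m/s.
Vertical: 0 = 48.1 + 3.445 t − ½(9.81) t² ⇒ 4.905 t² − 3.445 t − 48.1 = 0.
t = [3.445 + √(11.87 + 943.7)] / 9.810 = 3.502 s.
Horizontal: R = v_x · t = 5.967 × 3.502 = 20.9 m.

20.9 m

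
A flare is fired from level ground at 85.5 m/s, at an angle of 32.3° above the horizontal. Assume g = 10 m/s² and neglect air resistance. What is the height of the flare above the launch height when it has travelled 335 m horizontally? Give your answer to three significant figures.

104 m

v_x = 85.5 cos 32.3° = 72.27 m/s, v_y0 = 85.5 sin 32.3° = 45.69 m/s.
Time to reach x = 335 m: t = x / v_x = 335 / 72.27 = 4.635 s.
y = v_y0 t − ½ g t² = 45.69×4.635 − 5.000×4.635² = 104 m.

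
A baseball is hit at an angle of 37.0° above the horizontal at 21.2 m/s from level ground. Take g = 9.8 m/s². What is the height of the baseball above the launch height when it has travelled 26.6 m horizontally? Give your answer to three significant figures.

v_x = 21.2 cos 37.0° = 16.93 m/s, v_y0 = 21.2 sin 37.0° = 12.76 m/s.
Time to reach x = 26.6 m: t = x / v_x = 26.6 / 16.93 = 1.571 s.
y = v_y0 t − ½ g t² = 12.76×1.571 − 4.900×1.571² = 7.95 m.

7.95 m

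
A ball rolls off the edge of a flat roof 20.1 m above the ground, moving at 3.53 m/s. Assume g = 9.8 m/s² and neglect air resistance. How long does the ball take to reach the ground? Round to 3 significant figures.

2.03 s

The horizontal speed doesn't affect the fall. With v_y0 = 0, h = ½ g t².
t = √(2 × 20.1 / 9.8) = √4.102 = 2.03 s.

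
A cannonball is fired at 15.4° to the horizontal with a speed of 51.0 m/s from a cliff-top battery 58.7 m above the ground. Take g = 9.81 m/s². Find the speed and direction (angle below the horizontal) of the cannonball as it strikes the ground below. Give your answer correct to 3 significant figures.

v_x = 51.0 cos 15.4° = 49.17 m/s (constant).
|v_y| at impact = √((13.54)² + 2×9.81×58.7) = 36.54 m/s.
Speed = √(49.17² + 36.54²) = 61.3 m/s; angle = arctan(36.54/49.17) = 36.6° below horizontal.

61.3 m/s at 36.6° below the horizontal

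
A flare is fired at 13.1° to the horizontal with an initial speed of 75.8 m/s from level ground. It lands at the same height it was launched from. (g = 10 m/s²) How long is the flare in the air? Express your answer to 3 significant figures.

3.44 s

Vertical component: v_y = 75.8 sin 13.1° = 17.18 m/s.
For a projectile landing at launch height, time of flight is t = 2 v_y / g = 2 × 17.18 / 10 = 3.44 s.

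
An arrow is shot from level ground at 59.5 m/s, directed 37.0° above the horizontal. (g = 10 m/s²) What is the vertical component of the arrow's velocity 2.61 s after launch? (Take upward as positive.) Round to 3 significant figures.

9.71 m/s

Initial vertical component: v_y0 = 59.5 sin 37.0° = 35.81 m/s.
v_y(t) = v_y0 − g t = 35.81 − 10 × 2.61 = 9.71 m/s.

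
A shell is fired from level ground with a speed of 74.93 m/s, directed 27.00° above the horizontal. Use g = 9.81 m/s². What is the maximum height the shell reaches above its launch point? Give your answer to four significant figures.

58.98 m

Vertical component of launch velocity: v_y = 74.93 sin 27.00° = 34.018 m/s.
At the highest point the vertical velocity is zero, so v_y² = 2 g h_max.
h_max = (34.018)² / (2 × 9.81) = 1157.2 / 19.62 = 58.98 m.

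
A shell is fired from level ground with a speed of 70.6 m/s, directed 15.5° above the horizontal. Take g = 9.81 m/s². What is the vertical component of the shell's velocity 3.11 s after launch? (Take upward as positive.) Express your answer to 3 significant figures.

-11.6 m/s

Initial vertical component: v_y0 = 70.6 sin 15.5° = 18.87 m/s.
v_y(t) = v_y0 − g t = 18.87 − 9.81 × 3.11 = -11.6 m/s.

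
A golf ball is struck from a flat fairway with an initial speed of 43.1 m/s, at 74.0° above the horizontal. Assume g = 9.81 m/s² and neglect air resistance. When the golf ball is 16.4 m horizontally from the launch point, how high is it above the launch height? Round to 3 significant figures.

47.8 m

v_x = 43.1 cos 74.0° = 11.88 m/s, v_y0 = 43.1 sin 74.0° = 41.43 m/s.
Time to reach x = 16.4 m: t = x / v_x = 16.4 / 11.88 = 1.380 s.
y = v_y0 t − ½ g t² = 41.43×1.380 − 4.905×1.380² = 47.8 m.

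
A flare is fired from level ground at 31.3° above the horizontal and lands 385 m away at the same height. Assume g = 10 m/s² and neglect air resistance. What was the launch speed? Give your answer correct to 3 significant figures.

65.9 m/s

On level ground, R = v₀² sin(2θ) / g, so v₀ = √(R g / sin 2θ).
sin(2 × 31.3°) = 0.8878.
v₀ = √(385 × 10 / 0.8878) = √4337 = 65.9 m/s.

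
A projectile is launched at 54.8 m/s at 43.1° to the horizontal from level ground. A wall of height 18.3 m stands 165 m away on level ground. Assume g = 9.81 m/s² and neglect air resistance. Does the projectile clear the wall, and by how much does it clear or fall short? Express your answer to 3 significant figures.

v_x = 54.8 cos 43.1° = 40.01 m/s; v_y0 = 54.8 sin 43.1° = 37.44 m/s.
Time to reach the wall: t = 165 / 40.01 = 4.124 s.
Height at that point: y = 37.44×4.124 − 4.905×4.124² = 70.98 m.
That is 70.98 − 18.3 = 52.7 m above the top of the wall, so the projectile clears it.

Yes — it clears the wall by 52.7 m.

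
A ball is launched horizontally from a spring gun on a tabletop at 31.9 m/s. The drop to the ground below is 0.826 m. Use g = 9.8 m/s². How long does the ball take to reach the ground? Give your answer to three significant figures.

The horizontal speed doesn't affect the fall. With v_y0 = 0, h = ½ g t².
t = √(2 × 0.826 / 9.8) = √0.1686 = 0.411 s.

0.411 s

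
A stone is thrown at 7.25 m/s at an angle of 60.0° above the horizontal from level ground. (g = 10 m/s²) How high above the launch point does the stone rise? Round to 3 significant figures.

1.97 m

Vertical component of launch velocity: v_y = 7.25 sin 60.0° = 6.279 m/s.
At the highest point the vertical velocity is zero, so v_y² = 2 g h_max.
h_max = (6.279)² / (2 × 10) = 39.43 / 20.00 = 1.97 m.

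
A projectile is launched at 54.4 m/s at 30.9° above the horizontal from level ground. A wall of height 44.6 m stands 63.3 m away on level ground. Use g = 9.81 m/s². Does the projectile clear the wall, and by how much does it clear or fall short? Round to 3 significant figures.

No — it falls 15.7 m short of clearing the wall.

v_x = 54.4 cos 30.9° = 46.68 m/s; v_y0 = 54.4 sin 30.9° = 27.94 m/s.
Time to reach the wall: t = 63.3 / 46.68 = 1.356 s.
Height at that point: y = 27.94×1.356 − 4.905×1.356² = 28.87 m.
That is 44.6 − 28.87 = 15.7 m below the top of the wall, so the projectile does not clear it.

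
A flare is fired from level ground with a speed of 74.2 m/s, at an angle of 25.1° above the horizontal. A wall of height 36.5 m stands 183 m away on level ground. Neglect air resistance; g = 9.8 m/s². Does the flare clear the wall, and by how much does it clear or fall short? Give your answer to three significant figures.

Yes — it clears the wall by 12.9 m.

v_x = 74.2 cos 25.1° = 67.19 m/s; v_y0 = 74.2 sin 25.1° = 31.48 m/s.
Time to reach the wall: t = 183 / 67.19 = 2.724 s.
Height at that point: y = 31.48×2.724 − 4.900×2.724² = 49.39 m.
That is 49.39 − 36.5 = 12.9 m above the top of the wall, so the flare clears it.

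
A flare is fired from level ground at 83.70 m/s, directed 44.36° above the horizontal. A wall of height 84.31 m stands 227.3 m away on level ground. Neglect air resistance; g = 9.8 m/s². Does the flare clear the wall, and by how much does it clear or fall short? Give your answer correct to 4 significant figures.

v_x = 83.70 cos 44.36° = 59.842 m/s; v_y0 = 83.70 sin 44.36° = 58.520 m/s.
Time to reach the wall: t = 227.3 / 59.842 = 3.7983 s.
Height at that point: y = 58.520×3.7983 − 4.900×3.7983² = 151.58 m.
That is 151.58 − 84.31 = 67.27 m above the top of the wall, so the flare clears it.

Yes — it clears the wall by 67.27 m.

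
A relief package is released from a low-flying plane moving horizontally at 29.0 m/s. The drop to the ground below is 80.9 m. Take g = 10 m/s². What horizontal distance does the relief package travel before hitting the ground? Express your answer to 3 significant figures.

Initial vertical velocity is zero, so the fall time comes from h = ½ g t²: t = √(2 × 80.9 / 10) = 4.022 s.
Horizontal motion is uniform at 29.0 m/s, so x = 29.0 × 4.022 = 117 m.

117 m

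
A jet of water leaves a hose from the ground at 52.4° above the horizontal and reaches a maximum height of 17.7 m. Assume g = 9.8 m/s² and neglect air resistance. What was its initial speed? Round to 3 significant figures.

At maximum height v_y = 0, so (v₀ sin θ)² = 2 g H.
v₀ sin 52.4° = √(2 × 9.8 × 17.7) = 18.63 m/s.
v₀ = 18.63 / sin 52.4° = 18.63 / 0.7923 = 23.5 m/s.

23.5 m/s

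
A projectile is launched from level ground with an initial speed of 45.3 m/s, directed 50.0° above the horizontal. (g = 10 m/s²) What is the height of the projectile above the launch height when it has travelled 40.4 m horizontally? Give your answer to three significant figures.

v_x = 45.3 cos 50.0° = 29.12 m/s, v_y0 = 45.3 sin 50.0° = 34.70 m/s.
Time to reach x = 40.4 m: t = x / v_x = 40.4 / 29.12 = 1.387 s.
y = v_y0 t − ½ g t² = 34.70×1.387 − 5.000×1.387² = 38.5 m.

38.5 m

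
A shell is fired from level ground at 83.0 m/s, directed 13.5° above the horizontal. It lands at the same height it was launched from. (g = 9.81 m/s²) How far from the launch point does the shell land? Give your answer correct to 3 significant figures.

For level ground, R = v₀² sin(2θ) / g.
sin(2 × 13.5°) = sin 27.00° = 0.4540.
R = (83.0)² × 0.4540 / 9.81 = 319 m.

319 m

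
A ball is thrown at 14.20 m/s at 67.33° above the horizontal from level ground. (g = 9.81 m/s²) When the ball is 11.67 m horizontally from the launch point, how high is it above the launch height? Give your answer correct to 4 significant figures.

5.638 m

v_x = 14.20 cos 67.33° = 5.4730 m/s, v_y0 = 14.20 sin 67.33° = 13.103 m/s.
Time to reach x = 11.67 m: t = x / v_x = 11.67 / 5.4730 = 2.1323 s.
y = v_y0 t − ½ g t² = 13.103×2.1323 − 4.905×2.1323² = 5.638 m.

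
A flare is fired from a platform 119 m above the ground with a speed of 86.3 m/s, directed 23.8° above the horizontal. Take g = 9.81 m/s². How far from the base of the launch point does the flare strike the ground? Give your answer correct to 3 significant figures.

760 m

Components: v_x = 86.3 cos 23.8° = 78.96 m/s, v_y = 86.3 sin 23.8° = 34.83 m/s.
Vertical: 0 = 119 + 34.83 t − ½(9.81) t² ⇒ 4.905 t² − 34.83 t − 119 = 0.
t = [34.83 + √(1213 + 2335)] / 9.810 = 9.622 s.
Horizontal: R = v_x · t = 78.96 × 9.622 = 760 m.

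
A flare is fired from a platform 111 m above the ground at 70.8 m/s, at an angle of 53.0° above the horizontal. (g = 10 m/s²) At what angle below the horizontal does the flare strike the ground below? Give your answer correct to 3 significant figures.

59.9°

v_x = 70.8 cos 53.0° = 42.61 m/s.
At impact |v_y| = √(v_y0² + 2 g h) = √(56.54² + 2×10×111) = 73.60 m/s.
Angle below horizontal = arctan(|v_y| / v_x) = arctan(73.60 / 42.61) = 59.9°.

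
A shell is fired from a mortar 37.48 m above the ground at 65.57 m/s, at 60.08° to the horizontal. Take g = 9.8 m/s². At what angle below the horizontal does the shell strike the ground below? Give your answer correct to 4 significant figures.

62.55°

v_x = 65.57 cos 60.08° = 32.706 m/s.
At impact |v_y| = √(v_y0² + 2 g h) = √(56.831² + 2×9.8×37.48) = 62.963 m/s.
Angle below horizontal = arctan(|v_y| / v_x) = arctan(62.963 / 32.706) = 62.55°.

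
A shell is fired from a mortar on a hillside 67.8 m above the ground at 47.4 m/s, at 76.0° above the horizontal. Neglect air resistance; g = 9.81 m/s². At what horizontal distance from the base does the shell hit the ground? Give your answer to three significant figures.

122 m

Components: v_x = 47.4 cos 76.0° = 11.47 m/s, v_y = 47.4 sin 76.0° = 45.99 m/s.
Vertical: 0 = 67.8 + 45.99 t − ½(9.81) t² ⇒ 4.905 t² − 45.99 t − 67.8 = 0.
t = [45.99 + √(2115 + 1330)] / 9.810 = 10.67 s.
Horizontal: R = v_x · t = 11.47 × 10.67 = 122 m.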